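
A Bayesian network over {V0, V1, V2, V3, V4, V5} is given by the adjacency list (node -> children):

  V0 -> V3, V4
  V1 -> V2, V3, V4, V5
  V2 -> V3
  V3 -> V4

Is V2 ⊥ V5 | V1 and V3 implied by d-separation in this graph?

We examine all 4 paths between V2 and V5:
Path 1: V2 → V3 ← V0 → V4 ← V1 → V5
  V4 is a collider here and neither V4 nor any of its descendants is conditioned on, so the collider stays closed — the path is blocked at V4.
Path 2: V2 → V3 → V4 ← V1 → V5
  V3 is a chain here and V3 is conditioned on, so the path is blocked at V3.
Path 3: V2 → V3 ← V1 → V5
  V1 is a fork here and V1 is conditioned on, so the path is blocked at V1.
Path 4: V2 ← V1 → V5
  V1 is a fork here and V1 is conditioned on, so the path is blocked at V1.
Every path is blocked, so V2 and V5 are d-separated given {V1, V3}.

Yes — V2 and V5 are d-separated given {V1, V3}.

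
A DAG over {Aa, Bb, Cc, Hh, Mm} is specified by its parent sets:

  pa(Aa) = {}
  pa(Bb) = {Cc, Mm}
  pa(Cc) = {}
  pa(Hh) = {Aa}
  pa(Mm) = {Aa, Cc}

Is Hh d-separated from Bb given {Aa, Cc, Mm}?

2 paths connect Hh and Bb; each must be blocked for d-separation to hold:
  1. Hh ← Aa → Mm → Bb — Aa:fork[blocks]; Mm:chain[blocks] ⇒ blocked
  2. Hh ← Aa → Mm ← Cc → Bb — Aa:fork[blocks]; Mm:collider[open]; Cc:fork[blocks] ⇒ blocked
All paths are blocked; Hh ⊥ Bb | {Aa, Cc, Mm} holds.

Yes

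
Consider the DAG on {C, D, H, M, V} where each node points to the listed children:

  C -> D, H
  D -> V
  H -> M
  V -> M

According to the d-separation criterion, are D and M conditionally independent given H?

No

There are 2 undirected paths between D and M; checking each against the conditioning set {H}:
Path 1: D → V → M
  V is a chain and V is not conditioned on — no node blocks this path, so it is active.
Path 2: D ← C → H → M
  H is a chain here and H is conditioned on, so the path is blocked at H.
Because an active path exists, D and M are not d-separated.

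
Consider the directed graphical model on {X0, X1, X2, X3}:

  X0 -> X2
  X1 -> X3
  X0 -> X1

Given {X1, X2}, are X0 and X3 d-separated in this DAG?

Yes

The only undirected path from X0 to X3 is:
Path 1: X0 → X1 → X3
  X1 is a chain here and X1 is conditioned on, so the path is blocked at X1.
Every path is blocked, so X0 and X3 are d-separated given {X1, X2}.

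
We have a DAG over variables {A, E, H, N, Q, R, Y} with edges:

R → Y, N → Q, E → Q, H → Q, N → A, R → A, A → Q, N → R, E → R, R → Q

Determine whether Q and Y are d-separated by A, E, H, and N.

Enumerating the 6 paths from Q to Y and testing each for blocking by {A, E, H, N}:
Path 1: Q ← A ← N → R → Y
  A is a chain here and A is conditioned on, so the path is blocked at A.
Path 2: Q ← A ← R → Y
  A is a chain here and A is conditioned on, so the path is blocked at A.
Path 3: Q ← N → A ← R → Y
  N is a fork here and N is conditioned on, so the path is blocked at N.
Path 4: Q ← N → R → Y
  N is a fork here and N is conditioned on, so the path is blocked at N.
Path 5: Q ← R → Y
  R is a fork and R is not conditioned on — no node blocks this path, so it is active.
Path 6: Q ← E → R → Y
  E is a fork here and E is conditioned on, so the path is blocked at E.
Because an active path exists, Q and Y are not d-separated.

No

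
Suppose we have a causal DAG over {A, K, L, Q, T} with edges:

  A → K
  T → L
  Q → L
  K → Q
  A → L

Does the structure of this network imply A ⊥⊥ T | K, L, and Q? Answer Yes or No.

No

2 paths connect A and T; each must be blocked for d-separation to hold:
  1. A → K → Q → L ← T — K:chain[blocks]; Q:chain[blocks]; L:collider[open] ⇒ blocked
  2. A → L ← T — L:collider[open] ⇒ active
Since the path A → L ← T is active, A and T are not d-separated given {K, L, Q}.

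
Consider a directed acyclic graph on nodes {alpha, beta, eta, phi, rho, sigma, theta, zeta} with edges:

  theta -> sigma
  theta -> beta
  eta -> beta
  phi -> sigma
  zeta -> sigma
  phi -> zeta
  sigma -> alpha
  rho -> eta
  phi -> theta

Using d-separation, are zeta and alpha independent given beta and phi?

No — zeta and alpha are not d-separated given {beta, phi}.

We examine all 3 paths between zeta and alpha:
  1. zeta → sigma → alpha — sigma:chain[open] ⇒ active
  2. zeta ← phi → sigma → alpha — phi:fork[blocks]; sigma:chain[open] ⇒ blocked
  3. zeta ← phi → theta → sigma → alpha — phi:fork[blocks]; theta:chain[open]; sigma:chain[open] ⇒ blocked
Since the path zeta → sigma → alpha is active, zeta and alpha are not d-separated given {beta, phi}.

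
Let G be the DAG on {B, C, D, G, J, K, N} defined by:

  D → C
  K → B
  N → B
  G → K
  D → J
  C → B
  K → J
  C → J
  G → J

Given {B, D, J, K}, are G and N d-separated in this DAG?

No

6 paths connect G and N; each must be blocked for d-separation to hold:
  1. G → K → B ← N — K:chain[blocks]; B:collider[open] ⇒ blocked
  2. G → K → J ← C → B ← N — K:chain[blocks]; J:collider[open]; C:fork[open]; B:collider[open] ⇒ blocked
  3. G → K → J ← D → C → B ← N — K:chain[blocks]; J:collider[open]; D:fork[blocks]; C:chain[open]; B:collider[open] ⇒ blocked
  4. G → J ← K → B ← N — J:collider[open]; K:fork[blocks]; B:collider[open] ⇒ blocked
  5. G → J ← C → B ← N — J:collider[open]; C:fork[open]; B:collider[open] ⇒ active
  6. G → J ← D → C → B ← N — J:collider[open]; D:fork[blocks]; C:chain[open]; B:collider[open] ⇒ blocked
Since the path G → J ← C → B ← N is active, G and N are not d-separated given {B, D, J, K}.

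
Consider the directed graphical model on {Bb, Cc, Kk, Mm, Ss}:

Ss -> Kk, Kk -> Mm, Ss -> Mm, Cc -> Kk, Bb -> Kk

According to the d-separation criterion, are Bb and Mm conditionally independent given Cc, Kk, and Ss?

Enumerating the 2 paths from Bb to Mm and testing each for blocking by {Cc, Kk, Ss}:
  1. Bb → Kk → Mm — Kk:chain[blocks] ⇒ blocked
  2. Bb → Kk ← Ss → Mm — Kk:collider[open]; Ss:fork[blocks] ⇒ blocked
Since every path is blocked, d-separation holds.

Yes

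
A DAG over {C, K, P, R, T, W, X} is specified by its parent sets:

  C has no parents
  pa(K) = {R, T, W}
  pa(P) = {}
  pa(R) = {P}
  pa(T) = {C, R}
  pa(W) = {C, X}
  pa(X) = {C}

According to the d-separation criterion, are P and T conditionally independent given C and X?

4 paths connect P and T; each must be blocked for d-separation to hold:
Path 1: P → R → K ← W ← X ← C → T
  K is a collider here and neither K nor any of its descendants is conditioned on, so the collider stays closed — the path is blocked at K.
Path 2: P → R → K ← W ← C → T
  K is a collider here and neither K nor any of its descendants is conditioned on, so the collider stays closed — the path is blocked at K.
Path 3: P → R → K ← T
  K is a collider here and neither K nor any of its descendants is conditioned on, so the collider stays closed — the path is blocked at K.
Path 4: P → R → T
  R is a chain and R is not conditioned on — no node blocks this path, so it is active.
Because an active path exists, P and T are not d-separated.

No — P and T are not d-separated given {C, X}.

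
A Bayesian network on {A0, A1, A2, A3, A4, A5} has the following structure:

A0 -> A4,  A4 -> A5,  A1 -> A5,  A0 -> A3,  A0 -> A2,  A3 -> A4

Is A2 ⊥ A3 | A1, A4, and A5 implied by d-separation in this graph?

2 paths connect A2 and A3; each must be blocked for d-separation to hold:
  1. A2 ← A0 → A4 ← A3 — A0:fork[open]; A4:collider[open] ⇒ active
  2. A2 ← A0 → A3 — A0:fork[open] ⇒ active
Because an active path exists, A2 and A3 are not d-separated.

No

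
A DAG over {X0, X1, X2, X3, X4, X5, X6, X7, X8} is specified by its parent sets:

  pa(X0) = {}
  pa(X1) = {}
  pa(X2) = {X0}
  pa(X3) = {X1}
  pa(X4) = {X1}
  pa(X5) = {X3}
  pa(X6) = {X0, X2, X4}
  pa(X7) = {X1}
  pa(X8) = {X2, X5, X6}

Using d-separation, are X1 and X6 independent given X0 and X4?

4 paths connect X1 and X6; each must be blocked for d-separation to hold:
Path 1: X1 → X4 → X6
  X4 is a chain here and X4 is conditioned on, so the path is blocked at X4.
Path 2: X1 → X3 → X5 → X8 ← X6
  X8 is a collider here and neither X8 nor any of its descendants is conditioned on, so the collider stays closed — the path is blocked at X8.
Path 3: X1 → X3 → X5 → X8 ← X2 → X6
  X8 is a collider here and neither X8 nor any of its descendants is conditioned on, so the collider stays closed — the path is blocked at X8.
Path 4: X1 → X3 → X5 → X8 ← X2 ← X0 → X6
  X8 is a collider here and neither X8 nor any of its descendants is conditioned on, so the collider stays closed — the path is blocked at X8.
All paths are blocked; X1 ⊥ X6 | {X0, X4} holds.

Yes — X1 and X6 are d-separated given {X0, X4}.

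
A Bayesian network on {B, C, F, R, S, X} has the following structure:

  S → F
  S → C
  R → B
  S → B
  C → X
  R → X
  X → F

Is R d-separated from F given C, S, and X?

Yes

4 paths connect R and F; each must be blocked for d-separation to hold:
  1. R → B ← S → F — B:collider[blocks]; S:fork[blocks] ⇒ blocked
  2. R → B ← S → C → X → F — B:collider[blocks]; S:fork[blocks]; C:chain[blocks]; X:chain[blocks] ⇒ blocked
  3. R → X → F — X:chain[blocks] ⇒ blocked
  4. R → X ← C ← S → F — X:collider[open]; C:chain[blocks]; S:fork[blocks] ⇒ blocked
Since every path is blocked, d-separation holds.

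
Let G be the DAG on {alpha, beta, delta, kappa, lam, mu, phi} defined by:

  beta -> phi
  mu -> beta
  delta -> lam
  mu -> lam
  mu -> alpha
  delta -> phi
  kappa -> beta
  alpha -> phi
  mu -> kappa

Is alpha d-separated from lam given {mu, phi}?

6 paths connect alpha and lam; each must be blocked for d-separation to hold:
  1. alpha ← mu → lam — mu:fork[blocks] ⇒ blocked
  2. alpha ← mu → kappa → beta → phi ← delta → lam — mu:fork[blocks]; kappa:chain[open]; beta:chain[open]; phi:collider[open]; delta:fork[open] ⇒ blocked
  3. alpha ← mu → beta → phi ← delta → lam — mu:fork[blocks]; beta:chain[open]; phi:collider[open]; delta:fork[open] ⇒ blocked
  4. alpha → phi ← beta ← kappa ← mu → lam — phi:collider[open]; beta:chain[open]; kappa:chain[open]; mu:fork[blocks] ⇒ blocked
  5. alpha → phi ← beta ← mu → lam — phi:collider[open]; beta:chain[open]; mu:fork[blocks] ⇒ blocked
  6. alpha → phi ← delta → lam — phi:collider[open]; delta:fork[open] ⇒ active
Because an active path exists, alpha and lam are not d-separated.

No — alpha and lam are not d-separated given {mu, phi}.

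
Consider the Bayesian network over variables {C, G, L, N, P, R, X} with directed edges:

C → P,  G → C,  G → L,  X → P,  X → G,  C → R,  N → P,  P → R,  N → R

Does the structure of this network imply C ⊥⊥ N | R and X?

No

Enumerating the 6 paths from C to N and testing each for blocking by {R, X}:
Path 1: C → P → R ← N
  P is a chain and P is not conditioned on; R is a collider and R is conditioned on, which opens it — no node blocks this path, so it is active.
Path 2: C → P ← N
  P is a collider and its descendant R is conditioned on, which opens it — no node blocks this path, so it is active.
Path 3: C → R ← P ← N
  R is a collider and R is conditioned on, which opens it; P is a chain and P is not conditioned on — no node blocks this path, so it is active.
Path 4: C → R ← N
  R is a collider and R is conditioned on, which opens it — no node blocks this path, so it is active.
Path 5: C ← G ← X → P → R ← N
  X is a fork here and X is conditioned on, so the path is blocked at X.
Path 6: C ← G ← X → P ← N
  X is a fork here and X is conditioned on, so the path is blocked at X.
At least one path is unblocked, so d-separation fails.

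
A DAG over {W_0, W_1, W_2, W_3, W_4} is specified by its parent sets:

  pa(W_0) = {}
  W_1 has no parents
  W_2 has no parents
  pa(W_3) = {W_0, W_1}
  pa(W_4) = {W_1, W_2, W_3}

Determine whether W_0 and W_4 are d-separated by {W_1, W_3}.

Enumerating the 2 paths from W_0 to W_4 and testing each for blocking by {W_1, W_3}:
  1. W_0 → W_3 ← W_1 → W_4 — W_3:collider[open]; W_1:fork[blocks] ⇒ blocked
  2. W_0 → W_3 → W_4 — W_3:chain[blocks] ⇒ blocked
Since every path is blocked, d-separation holds.

Yes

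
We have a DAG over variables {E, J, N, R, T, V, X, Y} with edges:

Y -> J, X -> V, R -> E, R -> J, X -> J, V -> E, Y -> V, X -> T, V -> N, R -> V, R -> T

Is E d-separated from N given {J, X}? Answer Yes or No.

We examine all 6 paths between E and N:
Path 1: E ← V → N
  V is a fork and V is not conditioned on — no node blocks this path, so it is active.
Path 2: E ← R → T ← X → V → N
  T is a collider here and neither T nor any of its descendants is conditioned on, so the collider stays closed — the path is blocked at T.
Path 3: E ← R → T ← X → J ← Y → V → N
  T is a collider here and neither T nor any of its descendants is conditioned on, so the collider stays closed — the path is blocked at T.
Path 4: E ← R → V → N
  R is a fork and R is not conditioned on; V is a chain and V is not conditioned on — no node blocks this path, so it is active.
Path 5: E ← R → J ← Y → V → N
  R is a fork and R is not conditioned on; J is a collider and J is conditioned on, which opens it; Y is a fork and Y is not conditioned on; V is a chain and V is not conditioned on — no node blocks this path, so it is active.
Path 6: E ← R → J ← X → V → N
  X is a fork here and X is conditioned on, so the path is blocked at X.
At least one path is unblocked, so d-separation fails.

No — E and N are not d-separated given {J, X}.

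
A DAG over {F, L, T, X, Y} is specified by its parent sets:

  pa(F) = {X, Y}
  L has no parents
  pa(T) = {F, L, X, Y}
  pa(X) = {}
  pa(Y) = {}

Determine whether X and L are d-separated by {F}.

Yes

There are 3 undirected paths between X and L; checking each against the conditioning set {F}:
Path 1: X → F ← Y → T ← L
  T is a collider here and neither T nor any of its descendants is conditioned on, so the collider stays closed — the path is blocked at T.
Path 2: X → F → T ← L
  F is a chain here and F is conditioned on, so the path is blocked at F.
Path 3: X → T ← L
  T is a collider here and neither T nor any of its descendants is conditioned on, so the collider stays closed — the path is blocked at T.
Every path is blocked, so X and L are d-separated given {F}.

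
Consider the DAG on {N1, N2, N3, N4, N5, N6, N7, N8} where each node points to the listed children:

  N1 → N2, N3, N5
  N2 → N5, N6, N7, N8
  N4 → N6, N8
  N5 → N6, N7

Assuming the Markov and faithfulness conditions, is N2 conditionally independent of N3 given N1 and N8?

Enumerating the 5 paths from N2 to N3 and testing each for blocking by {N1, N8}:
Path 1: N2 ← N1 → N3
  N1 is a fork here and N1 is conditioned on, so the path is blocked at N1.
Path 2: N2 → N7 ← N5 ← N1 → N3
  N7 is a collider here and neither N7 nor any of its descendants is conditioned on, so the collider stays closed — the path is blocked at N7.
Path 3: N2 → N6 ← N5 ← N1 → N3
  N6 is a collider here and neither N6 nor any of its descendants is conditioned on, so the collider stays closed — the path is blocked at N6.
Path 4: N2 → N5 ← N1 → N3
  N5 is a collider here and neither N5 nor any of its descendants is conditioned on, so the collider stays closed — the path is blocked at N5.
Path 5: N2 → N8 ← N4 → N6 ← N5 ← N1 → N3
  N6 is a collider here and neither N6 nor any of its descendants is conditioned on, so the collider stays closed — the path is blocked at N6.
Since every path is blocked, d-separation holds.

Yes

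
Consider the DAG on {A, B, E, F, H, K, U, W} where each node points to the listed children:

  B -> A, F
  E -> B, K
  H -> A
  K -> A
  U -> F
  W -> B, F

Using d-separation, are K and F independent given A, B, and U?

There are 4 undirected paths between K and F; checking each against the conditioning set {A, B, U}:
Path 1: K ← E → B ← W → F
  E is a fork and E is not conditioned on; B is a collider and B is conditioned on, which opens it; W is a fork and W is not conditioned on — no node blocks this path, so it is active.
Path 2: K ← E → B → F
  B is a chain here and B is conditioned on, so the path is blocked at B.
Path 3: K → A ← B ← W → F
  B is a chain here and B is conditioned on, so the path is blocked at B.
Path 4: K → A ← B → F
  B is a fork here and B is conditioned on, so the path is blocked at B.
Since the path K ← E → B ← W → F is active, K and F are not d-separated given {A, B, U}.

No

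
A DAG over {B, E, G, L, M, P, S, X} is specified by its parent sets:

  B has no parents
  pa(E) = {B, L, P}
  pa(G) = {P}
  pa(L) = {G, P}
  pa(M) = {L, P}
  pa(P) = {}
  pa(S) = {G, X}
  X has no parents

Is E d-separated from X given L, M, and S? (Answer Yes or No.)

We examine all 6 paths between E and X:
Path 1: E ← P → M ← L ← G → S ← X
  L is a chain here and L is conditioned on, so the path is blocked at L.
Path 2: E ← P → L ← G → S ← X
  P is a fork and P is not conditioned on; L is a collider and L is conditioned on, which opens it; G is a fork and G is not conditioned on; S is a collider and S is conditioned on, which opens it — no node blocks this path, so it is active.
Path 3: E ← P → G → S ← X
  P is a fork and P is not conditioned on; G is a chain and G is not conditioned on; S is a collider and S is conditioned on, which opens it — no node blocks this path, so it is active.
Path 4: E ← L ← P → G → S ← X
  L is a chain here and L is conditioned on, so the path is blocked at L.
Path 5: E ← L → M ← P → G → S ← X
  L is a fork here and L is conditioned on, so the path is blocked at L.
Path 6: E ← L ← G → S ← X
  L is a chain here and L is conditioned on, so the path is blocked at L.
At least one path is unblocked, so d-separation fails.

No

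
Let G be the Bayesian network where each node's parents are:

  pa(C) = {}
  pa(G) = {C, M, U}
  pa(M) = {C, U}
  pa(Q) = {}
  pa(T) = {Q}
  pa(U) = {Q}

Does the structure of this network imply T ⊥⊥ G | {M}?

No

3 paths connect T and G; each must be blocked for d-separation to hold:
  1. T ← Q → U → M → G — Q:fork[open]; U:chain[open]; M:chain[blocks] ⇒ blocked
  2. T ← Q → U → M ← C → G — Q:fork[open]; U:chain[open]; M:collider[open]; C:fork[open] ⇒ active
  3. T ← Q → U → G — Q:fork[open]; U:chain[open] ⇒ active
Since the path T ← Q → U → M ← C → G is active, T and G are not d-separated given {M}.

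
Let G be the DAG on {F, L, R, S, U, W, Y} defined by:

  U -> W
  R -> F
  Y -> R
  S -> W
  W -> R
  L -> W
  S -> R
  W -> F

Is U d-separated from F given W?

No

3 paths connect U and F; each must be blocked for d-separation to hold:
  1. U → W → F — W:chain[blocks] ⇒ blocked
  2. U → W ← S → R → F — W:collider[open]; S:fork[open]; R:chain[open] ⇒ active
  3. U → W → R → F — W:chain[blocks]; R:chain[open] ⇒ blocked
Since the path U → W ← S → R → F is active, U and F are not d-separated given {W}.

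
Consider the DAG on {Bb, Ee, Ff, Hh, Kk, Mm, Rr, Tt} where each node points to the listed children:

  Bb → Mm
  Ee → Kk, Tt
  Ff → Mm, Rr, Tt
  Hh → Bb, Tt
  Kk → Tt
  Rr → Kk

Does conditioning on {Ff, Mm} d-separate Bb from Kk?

Enumerating the 6 paths from Bb to Kk and testing each for blocking by {Ff, Mm}:
Path 1: Bb ← Hh → Tt ← Kk
  Tt is a collider here and neither Tt nor any of its descendants is conditioned on, so the collider stays closed — the path is blocked at Tt.
Path 2: Bb ← Hh → Tt ← Ff → Rr → Kk
  Tt is a collider here and neither Tt nor any of its descendants is conditioned on, so the collider stays closed — the path is blocked at Tt.
Path 3: Bb ← Hh → Tt ← Ee → Kk
  Tt is a collider here and neither Tt nor any of its descendants is conditioned on, so the collider stays closed — the path is blocked at Tt.
Path 4: Bb → Mm ← Ff → Rr → Kk
  Ff is a fork here and Ff is conditioned on, so the path is blocked at Ff.
Path 5: Bb → Mm ← Ff → Tt ← Kk
  Ff is a fork here and Ff is conditioned on, so the path is blocked at Ff.
Path 6: Bb → Mm ← Ff → Tt ← Ee → Kk
  Ff is a fork here and Ff is conditioned on, so the path is blocked at Ff.
All paths are blocked; Bb ⊥ Kk | {Ff, Mm} holds.

Yes — Bb and Kk are d-separated given {Ff, Mm}.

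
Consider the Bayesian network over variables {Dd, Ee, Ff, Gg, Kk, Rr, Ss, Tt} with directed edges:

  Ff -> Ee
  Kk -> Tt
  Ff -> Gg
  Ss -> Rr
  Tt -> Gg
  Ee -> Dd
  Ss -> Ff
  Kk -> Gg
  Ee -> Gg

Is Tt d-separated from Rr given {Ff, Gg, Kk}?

Yes

There are 4 undirected paths between Tt and Rr; checking each against the conditioning set {Ff, Gg, Kk}:
Path 1: Tt ← Kk → Gg ← Ff ← Ss → Rr
  Kk is a fork here and Kk is conditioned on, so the path is blocked at Kk.
Path 2: Tt ← Kk → Gg ← Ee ← Ff ← Ss → Rr
  Kk is a fork here and Kk is conditioned on, so the path is blocked at Kk.
Path 3: Tt → Gg ← Ff ← Ss → Rr
  Ff is a chain here and Ff is conditioned on, so the path is blocked at Ff.
Path 4: Tt → Gg ← Ee ← Ff ← Ss → Rr
  Ff is a chain here and Ff is conditioned on, so the path is blocked at Ff.
Every path is blocked, so Tt and Rr are d-separated given {Ff, Gg, Kk}.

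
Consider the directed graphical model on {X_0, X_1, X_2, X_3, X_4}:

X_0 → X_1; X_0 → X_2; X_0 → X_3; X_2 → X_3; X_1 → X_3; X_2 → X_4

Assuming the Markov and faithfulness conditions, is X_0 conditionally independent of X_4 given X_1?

There are 3 undirected paths between X_0 and X_4; checking each against the conditioning set {X_1}:
Path 1: X_0 → X_2 → X_4
  X_2 is a chain and X_2 is not conditioned on — no node blocks this path, so it is active.
Path 2: X_0 → X_1 → X_3 ← X_2 → X_4
  X_1 is a chain here and X_1 is conditioned on, so the path is blocked at X_1.
Path 3: X_0 → X_3 ← X_2 → X_4
  X_3 is a collider here and neither X_3 nor any of its descendants is conditioned on, so the collider stays closed — the path is blocked at X_3.
At least one path is unblocked, so d-separation fails.

No — X_0 and X_4 are not d-separated given {X_1}.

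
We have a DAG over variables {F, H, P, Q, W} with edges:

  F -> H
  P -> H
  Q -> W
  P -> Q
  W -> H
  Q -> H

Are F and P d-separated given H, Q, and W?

We examine all 3 paths between F and P:
Path 1: F → H ← Q ← P
  Q is a chain here and Q is conditioned on, so the path is blocked at Q.
Path 2: F → H ← P
  H is a collider and H is conditioned on, which opens it — no node blocks this path, so it is active.
Path 3: F → H ← W ← Q ← P
  W is a chain here and W is conditioned on, so the path is blocked at W.
Because an active path exists, F and P are not d-separated.

No — F and P are not d-separated given {H, Q, W}.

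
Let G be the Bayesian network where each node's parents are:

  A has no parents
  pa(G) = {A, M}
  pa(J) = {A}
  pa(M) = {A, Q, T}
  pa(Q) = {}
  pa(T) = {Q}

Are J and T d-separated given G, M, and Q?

No

Enumerating the 4 paths from J to T and testing each for blocking by {G, M, Q}:
Path 1: J ← A → G ← M ← Q → T
  M is a chain here and M is conditioned on, so the path is blocked at M.
Path 2: J ← A → G ← M ← T
  M is a chain here and M is conditioned on, so the path is blocked at M.
Path 3: J ← A → M ← Q → T
  Q is a fork here and Q is conditioned on, so the path is blocked at Q.
Path 4: J ← A → M ← T
  A is a fork and A is not conditioned on; M is a collider and M is conditioned on, which opens it — no node blocks this path, so it is active.
At least one path is unblocked, so d-separation fails.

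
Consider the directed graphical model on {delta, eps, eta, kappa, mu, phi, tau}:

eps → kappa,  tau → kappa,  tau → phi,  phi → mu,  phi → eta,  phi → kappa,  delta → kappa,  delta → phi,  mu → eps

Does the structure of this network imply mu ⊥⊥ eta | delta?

4 paths connect mu and eta; each must be blocked for d-separation to hold:
Path 1: mu ← phi → eta
  phi is a fork and phi is not conditioned on — no node blocks this path, so it is active.
Path 2: mu → eps → kappa ← phi → eta
  kappa is a collider here and neither kappa nor any of its descendants is conditioned on, so the collider stays closed — the path is blocked at kappa.
Path 3: mu → eps → kappa ← tau → phi → eta
  kappa is a collider here and neither kappa nor any of its descendants is conditioned on, so the collider stays closed — the path is blocked at kappa.
Path 4: mu → eps → kappa ← delta → phi → eta
  kappa is a collider here and neither kappa nor any of its descendants is conditioned on, so the collider stays closed — the path is blocked at kappa.
Since the path mu ← phi → eta is active, mu and eta are not d-separated given {delta}.

No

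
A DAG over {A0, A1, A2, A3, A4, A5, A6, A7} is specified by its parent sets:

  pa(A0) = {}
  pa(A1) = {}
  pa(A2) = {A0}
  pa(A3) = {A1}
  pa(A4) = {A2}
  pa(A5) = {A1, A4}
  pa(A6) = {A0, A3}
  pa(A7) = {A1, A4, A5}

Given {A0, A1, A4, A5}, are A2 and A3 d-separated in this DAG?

Yes — A2 and A3 are d-separated given {A0, A1, A4, A5}.

We examine all 5 paths between A2 and A3:
Path 1: A2 → A4 → A7 ← A5 ← A1 → A3
  A4 is a chain here and A4 is conditioned on, so the path is blocked at A4.
Path 2: A2 → A4 → A7 ← A1 → A3
  A4 is a chain here and A4 is conditioned on, so the path is blocked at A4.
Path 3: A2 → A4 → A5 → A7 ← A1 → A3
  A4 is a chain here and A4 is conditioned on, so the path is blocked at A4.
Path 4: A2 → A4 → A5 ← A1 → A3
  A4 is a chain here and A4 is conditioned on, so the path is blocked at A4.
Path 5: A2 ← A0 → A6 ← A3
  A0 is a fork here and A0 is conditioned on, so the path is blocked at A0.
Every path is blocked, so A2 and A3 are d-separated given {A0, A1, A4, A5}.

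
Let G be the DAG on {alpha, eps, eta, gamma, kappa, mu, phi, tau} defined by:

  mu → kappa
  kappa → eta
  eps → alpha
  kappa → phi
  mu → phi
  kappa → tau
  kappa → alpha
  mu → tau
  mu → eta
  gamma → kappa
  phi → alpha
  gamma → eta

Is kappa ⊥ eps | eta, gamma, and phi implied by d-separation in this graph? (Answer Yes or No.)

There are 6 undirected paths between kappa and eps; checking each against the conditioning set {eta, gamma, phi}:
Path 1: kappa → tau ← mu → phi → alpha ← eps
  tau is a collider here and neither tau nor any of its descendants is conditioned on, so the collider stays closed — the path is blocked at tau.
Path 2: kappa → alpha ← eps
  alpha is a collider here and neither alpha nor any of its descendants is conditioned on, so the collider stays closed — the path is blocked at alpha.
Path 3: kappa → phi → alpha ← eps
  phi is a chain here and phi is conditioned on, so the path is blocked at phi.
Path 4: kappa ← mu → phi → alpha ← eps
  phi is a chain here and phi is conditioned on, so the path is blocked at phi.
Path 5: kappa ← gamma → eta ← mu → phi → alpha ← eps
  gamma is a fork here and gamma is conditioned on, so the path is blocked at gamma.
Path 6: kappa → eta ← mu → phi → alpha ← eps
  phi is a chain here and phi is conditioned on, so the path is blocked at phi.
All paths are blocked; kappa ⊥ eps | {eta, gamma, phi} holds.

Yes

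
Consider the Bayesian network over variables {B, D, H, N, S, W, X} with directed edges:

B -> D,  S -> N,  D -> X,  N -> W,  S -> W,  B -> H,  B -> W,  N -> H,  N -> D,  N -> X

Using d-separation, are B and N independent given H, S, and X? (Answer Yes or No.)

There are 5 undirected paths between B and N; checking each against the conditioning set {H, S, X}:
  1. B → D ← N — D:collider[open] ⇒ active
  2. B → D → X ← N — D:chain[open]; X:collider[open] ⇒ active
  3. B → H ← N — H:collider[open] ⇒ active
  4. B → W ← S → N — W:collider[blocks]; S:fork[blocks] ⇒ blocked
  5. B → W ← N — W:collider[blocks] ⇒ blocked
Since the path B → D ← N is active, B and N are not d-separated given {H, S, X}.

No — B and N are not d-separated given {H, S, X}.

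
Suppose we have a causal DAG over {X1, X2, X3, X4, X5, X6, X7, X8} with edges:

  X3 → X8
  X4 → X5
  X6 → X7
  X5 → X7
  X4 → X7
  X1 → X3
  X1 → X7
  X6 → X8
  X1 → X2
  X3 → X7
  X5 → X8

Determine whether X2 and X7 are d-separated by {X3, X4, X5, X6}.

No — X2 and X7 are not d-separated given {X3, X4, X5, X6}.

There are 5 undirected paths between X2 and X7; checking each against the conditioning set {X3, X4, X5, X6}:
Path 1: X2 ← X1 → X3 → X8 ← X5 ← X4 → X7
  X3 is a chain here and X3 is conditioned on, so the path is blocked at X3.
Path 2: X2 ← X1 → X3 → X8 ← X5 → X7
  X3 is a chain here and X3 is conditioned on, so the path is blocked at X3.
Path 3: X2 ← X1 → X3 → X8 ← X6 → X7
  X3 is a chain here and X3 is conditioned on, so the path is blocked at X3.
Path 4: X2 ← X1 → X3 → X7
  X3 is a chain here and X3 is conditioned on, so the path is blocked at X3.
Path 5: X2 ← X1 → X7
  X1 is a fork and X1 is not conditioned on — no node blocks this path, so it is active.
Because an active path exists, X2 and X7 are not d-separated.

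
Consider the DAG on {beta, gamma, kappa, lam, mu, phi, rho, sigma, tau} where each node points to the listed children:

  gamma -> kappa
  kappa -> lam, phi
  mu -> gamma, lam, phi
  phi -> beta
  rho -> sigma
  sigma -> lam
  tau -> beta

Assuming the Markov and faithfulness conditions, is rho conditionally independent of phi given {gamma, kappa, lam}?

No

There are 4 undirected paths between rho and phi; checking each against the conditioning set {gamma, kappa, lam}:
  1. rho → sigma → lam ← kappa ← gamma ← mu → phi — sigma:chain[open]; lam:collider[open]; kappa:chain[blocks]; gamma:chain[blocks]; mu:fork[open] ⇒ blocked
  2. rho → sigma → lam ← kappa → phi — sigma:chain[open]; lam:collider[open]; kappa:fork[blocks] ⇒ blocked
  3. rho → sigma → lam ← mu → gamma → kappa → phi — sigma:chain[open]; lam:collider[open]; mu:fork[open]; gamma:chain[blocks]; kappa:chain[blocks] ⇒ blocked
  4. rho → sigma → lam ← mu → phi — sigma:chain[open]; lam:collider[open]; mu:fork[open] ⇒ active
Since the path rho → sigma → lam ← mu → phi is active, rho and phi are not d-separated given {gamma, kappa, lam}.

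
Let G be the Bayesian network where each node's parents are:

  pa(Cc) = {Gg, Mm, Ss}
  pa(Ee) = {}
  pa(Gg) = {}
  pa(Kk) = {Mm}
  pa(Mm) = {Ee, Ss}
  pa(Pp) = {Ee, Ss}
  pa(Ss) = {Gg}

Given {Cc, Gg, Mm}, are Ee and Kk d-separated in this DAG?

We examine all 4 paths between Ee and Kk:
Path 1: Ee → Pp ← Ss ← Gg → Cc ← Mm → Kk
  Pp is a collider here and neither Pp nor any of its descendants is conditioned on, so the collider stays closed — the path is blocked at Pp.
Path 2: Ee → Pp ← Ss → Cc ← Mm → Kk
  Pp is a collider here and neither Pp nor any of its descendants is conditioned on, so the collider stays closed — the path is blocked at Pp.
Path 3: Ee → Pp ← Ss → Mm → Kk
  Pp is a collider here and neither Pp nor any of its descendants is conditioned on, so the collider stays closed — the path is blocked at Pp.
Path 4: Ee → Mm → Kk
  Mm is a chain here and Mm is conditioned on, so the path is blocked at Mm.
All paths are blocked; Ee ⊥ Kk | {Cc, Gg, Mm} holds.

Yes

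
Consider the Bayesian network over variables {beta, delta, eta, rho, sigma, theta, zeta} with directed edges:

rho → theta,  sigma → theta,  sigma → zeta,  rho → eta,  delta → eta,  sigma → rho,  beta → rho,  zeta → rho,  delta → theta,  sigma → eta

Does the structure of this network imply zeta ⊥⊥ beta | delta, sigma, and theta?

We examine all 6 paths between zeta and beta:
Path 1: zeta → rho ← beta
  rho is a collider and its descendant theta is conditioned on, which opens it — no node blocks this path, so it is active.
Path 2: zeta ← sigma → rho ← beta
  sigma is a fork here and sigma is conditioned on, so the path is blocked at sigma.
Path 3: zeta ← sigma → theta ← rho ← beta
  sigma is a fork here and sigma is conditioned on, so the path is blocked at sigma.
Path 4: zeta ← sigma → theta ← delta → eta ← rho ← beta
  sigma is a fork here and sigma is conditioned on, so the path is blocked at sigma.
Path 5: zeta ← sigma → eta ← rho ← beta
  sigma is a fork here and sigma is conditioned on, so the path is blocked at sigma.
Path 6: zeta ← sigma → eta ← delta → theta ← rho ← beta
  sigma is a fork here and sigma is conditioned on, so the path is blocked at sigma.
At least one path is unblocked, so d-separation fails.

No — zeta and beta are not d-separated given {delta, sigma, theta}.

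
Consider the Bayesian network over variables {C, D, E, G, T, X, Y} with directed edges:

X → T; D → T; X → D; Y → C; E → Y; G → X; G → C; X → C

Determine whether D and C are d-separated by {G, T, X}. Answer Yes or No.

4 paths connect D and C; each must be blocked for d-separation to hold:
Path 1: D → T ← X ← G → C
  X is a chain here and X is conditioned on, so the path is blocked at X.
Path 2: D → T ← X → C
  X is a fork here and X is conditioned on, so the path is blocked at X.
Path 3: D ← X ← G → C
  X is a chain here and X is conditioned on, so the path is blocked at X.
Path 4: D ← X → C
  X is a fork here and X is conditioned on, so the path is blocked at X.
Since every path is blocked, d-separation holds.

Yes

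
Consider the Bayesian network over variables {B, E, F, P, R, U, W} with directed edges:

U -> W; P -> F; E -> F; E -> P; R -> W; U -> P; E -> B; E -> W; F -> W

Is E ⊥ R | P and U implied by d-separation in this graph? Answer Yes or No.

5 paths connect E and R; each must be blocked for d-separation to hold:
  1. E → F → W ← R — F:chain[open]; W:collider[blocks] ⇒ blocked
  2. E → F ← P ← U → W ← R — F:collider[blocks]; P:chain[blocks]; U:fork[blocks]; W:collider[blocks] ⇒ blocked
  3. E → W ← R — W:collider[blocks] ⇒ blocked
  4. E → P → F → W ← R — P:chain[blocks]; F:chain[open]; W:collider[blocks] ⇒ blocked
  5. E → P ← U → W ← R — P:collider[open]; U:fork[blocks]; W:collider[blocks] ⇒ blocked
All paths are blocked; E ⊥ R | {P, U} holds.

Yes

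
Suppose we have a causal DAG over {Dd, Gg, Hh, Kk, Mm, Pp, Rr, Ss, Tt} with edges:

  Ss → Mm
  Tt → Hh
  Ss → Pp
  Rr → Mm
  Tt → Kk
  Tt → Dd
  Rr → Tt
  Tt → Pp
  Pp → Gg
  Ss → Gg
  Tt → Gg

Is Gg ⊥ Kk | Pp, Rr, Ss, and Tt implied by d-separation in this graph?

Yes

There are 5 undirected paths between Gg and Kk; checking each against the conditioning set {Pp, Rr, Ss, Tt}:
Path 1: Gg ← Pp ← Ss → Mm ← Rr → Tt → Kk
  Pp is a chain here and Pp is conditioned on, so the path is blocked at Pp.
Path 2: Gg ← Pp ← Tt → Kk
  Pp is a chain here and Pp is conditioned on, so the path is blocked at Pp.
Path 3: Gg ← Ss → Mm ← Rr → Tt → Kk
  Ss is a fork here and Ss is conditioned on, so the path is blocked at Ss.
Path 4: Gg ← Ss → Pp ← Tt → Kk
  Ss is a fork here and Ss is conditioned on, so the path is blocked at Ss.
Path 5: Gg ← Tt → Kk
  Tt is a fork here and Tt is conditioned on, so the path is blocked at Tt.
All paths are blocked; Gg ⊥ Kk | {Pp, Rr, Ss, Tt} holds.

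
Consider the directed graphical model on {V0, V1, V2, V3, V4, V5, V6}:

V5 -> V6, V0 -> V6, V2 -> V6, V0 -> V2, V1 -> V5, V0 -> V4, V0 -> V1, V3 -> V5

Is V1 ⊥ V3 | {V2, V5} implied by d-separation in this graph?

Enumerating the 3 paths from V1 to V3 and testing each for blocking by {V2, V5}:
  1. V1 → V5 ← V3 — V5:collider[open] ⇒ active
  2. V1 ← V0 → V2 → V6 ← V5 ← V3 — V0:fork[open]; V2:chain[blocks]; V6:collider[blocks]; V5:chain[blocks] ⇒ blocked
  3. V1 ← V0 → V6 ← V5 ← V3 — V0:fork[open]; V6:collider[blocks]; V5:chain[blocks] ⇒ blocked
Because an active path exists, V1 and V3 are not d-separated.

No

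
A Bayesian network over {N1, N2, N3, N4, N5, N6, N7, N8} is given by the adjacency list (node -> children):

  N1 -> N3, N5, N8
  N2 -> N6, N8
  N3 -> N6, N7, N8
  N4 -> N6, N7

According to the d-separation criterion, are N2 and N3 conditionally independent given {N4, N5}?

Yes

There are 4 undirected paths between N2 and N3; checking each against the conditioning set {N4, N5}:
  1. N2 → N8 ← N3 — N8:collider[blocks] ⇒ blocked
  2. N2 → N8 ← N1 → N3 — N8:collider[blocks]; N1:fork[open] ⇒ blocked
  3. N2 → N6 ← N4 → N7 ← N3 — N6:collider[blocks]; N4:fork[blocks]; N7:collider[blocks] ⇒ blocked
  4. N2 → N6 ← N3 — N6:collider[blocks] ⇒ blocked
Since every path is blocked, d-separation holds.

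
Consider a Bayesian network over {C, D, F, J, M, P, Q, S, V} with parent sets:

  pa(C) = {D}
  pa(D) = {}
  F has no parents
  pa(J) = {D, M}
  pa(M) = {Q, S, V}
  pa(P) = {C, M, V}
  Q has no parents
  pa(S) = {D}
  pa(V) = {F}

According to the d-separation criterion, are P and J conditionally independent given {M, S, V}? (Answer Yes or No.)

No — P and J are not d-separated given {M, S, V}.

Enumerating the 6 paths from P to J and testing each for blocking by {M, S, V}:
  1. P ← V → M ← S ← D → J — V:fork[blocks]; M:collider[open]; S:chain[blocks]; D:fork[open] ⇒ blocked
  2. P ← V → M → J — V:fork[blocks]; M:chain[blocks] ⇒ blocked
  3. P ← C ← D → S → M → J — C:chain[open]; D:fork[open]; S:chain[blocks]; M:chain[blocks] ⇒ blocked
  4. P ← C ← D → J — C:chain[open]; D:fork[open] ⇒ active
  5. P ← M ← S ← D → J — M:chain[blocks]; S:chain[blocks]; D:fork[open] ⇒ blocked
  6. P ← M → J — M:fork[blocks] ⇒ blocked
Because an active path exists, P and J are not d-separated.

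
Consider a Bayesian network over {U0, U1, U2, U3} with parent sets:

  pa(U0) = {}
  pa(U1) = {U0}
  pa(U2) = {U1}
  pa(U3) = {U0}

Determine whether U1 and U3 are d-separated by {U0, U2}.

Yes

There is one path between U1 and U3:
  1. U1 ← U0 → U3 — U0:fork[blocks] ⇒ blocked
Every path is blocked, so U1 and U3 are d-separated given {U0, U2}.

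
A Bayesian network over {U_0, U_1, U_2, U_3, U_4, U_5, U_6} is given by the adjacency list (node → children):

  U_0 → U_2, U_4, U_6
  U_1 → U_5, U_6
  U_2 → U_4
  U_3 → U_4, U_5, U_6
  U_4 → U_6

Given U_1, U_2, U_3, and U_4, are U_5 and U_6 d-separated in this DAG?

We examine all 5 paths between U_5 and U_6:
  1. U_5 ← U_3 → U_4 ← U_0 → U_6 — U_3:fork[blocks]; U_4:collider[open]; U_0:fork[open] ⇒ blocked
  2. U_5 ← U_3 → U_4 ← U_2 ← U_0 → U_6 — U_3:fork[blocks]; U_4:collider[open]; U_2:chain[blocks]; U_0:fork[open] ⇒ blocked
  3. U_5 ← U_3 → U_4 → U_6 — U_3:fork[blocks]; U_4:chain[blocks] ⇒ blocked
  4. U_5 ← U_3 → U_6 — U_3:fork[blocks] ⇒ blocked
  5. U_5 ← U_1 → U_6 — U_1:fork[blocks] ⇒ blocked
Every path is blocked, so U_5 and U_6 are d-separated given {U_1, U_2, U_3, U_4}.

Yes — U_5 and U_6 are d-separated given {U_1, U_2, U_3, U_4}.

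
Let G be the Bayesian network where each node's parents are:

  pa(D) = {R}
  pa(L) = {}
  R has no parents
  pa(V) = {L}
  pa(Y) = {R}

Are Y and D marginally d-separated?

No

Only one path connects Y and D:
Path 1: Y ← R → D
  R is a fork and R is not conditioned on — no node blocks this path, so it is active.
Because an active path exists, Y and D are not d-separated.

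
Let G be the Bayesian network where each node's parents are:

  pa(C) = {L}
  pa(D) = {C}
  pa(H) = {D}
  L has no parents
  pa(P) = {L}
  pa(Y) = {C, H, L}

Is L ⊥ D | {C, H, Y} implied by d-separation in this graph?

Yes — L and D are d-separated given {C, H, Y}.

We examine all 4 paths between L and D:
  1. L → C → D — C:chain[blocks] ⇒ blocked
  2. L → C → Y ← H ← D — C:chain[blocks]; Y:collider[open]; H:chain[blocks] ⇒ blocked
  3. L → Y ← H ← D — Y:collider[open]; H:chain[blocks] ⇒ blocked
  4. L → Y ← C → D — Y:collider[open]; C:fork[blocks] ⇒ blocked
Since every path is blocked, d-separation holds.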